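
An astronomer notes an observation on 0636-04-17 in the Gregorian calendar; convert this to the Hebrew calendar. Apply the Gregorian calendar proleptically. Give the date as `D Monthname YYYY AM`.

Julian Day Number of the source date = 1953461.
Converting JDN 1953461 to the Hebrew calendar gives 2 Iyar 4396 AM.

2 Iyar 4396 AM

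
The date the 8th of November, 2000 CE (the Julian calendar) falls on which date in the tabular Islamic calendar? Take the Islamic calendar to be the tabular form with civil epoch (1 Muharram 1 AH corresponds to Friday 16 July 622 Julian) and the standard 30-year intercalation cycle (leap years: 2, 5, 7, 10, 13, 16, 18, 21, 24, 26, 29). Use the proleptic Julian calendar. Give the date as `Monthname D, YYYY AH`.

Sha'ban 23, 1421 AH

The source date corresponds to 21 November 2000 in the Gregorian calendar (JDN 2451870).
That day falls on 23 Sha'ban 1421 AH in the tabular Islamic calendar.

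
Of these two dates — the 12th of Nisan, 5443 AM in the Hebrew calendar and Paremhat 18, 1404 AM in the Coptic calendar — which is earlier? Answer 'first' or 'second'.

First date → JDN 2335861; second date → JDN 2337673.
JDN 2335861 < JDN 2337673, so the first date is earlier.

first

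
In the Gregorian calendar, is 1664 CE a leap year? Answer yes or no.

1664 is divisible by 4 and not by 100, so it is a leap year.

yes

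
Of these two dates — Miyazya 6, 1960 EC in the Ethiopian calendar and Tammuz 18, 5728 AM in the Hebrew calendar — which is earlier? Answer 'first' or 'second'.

First date → JDN 2439961; second date → JDN 2440052.
JDN 2439961 < JDN 2440052, so the first date is earlier.

first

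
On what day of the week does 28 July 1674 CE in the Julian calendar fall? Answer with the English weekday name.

In the Gregorian calendar this is 7 August 1674 (JDN 2332695).
Since JDN mod 7 = 1 (0 = Monday), the day is Tuesday.

Tuesday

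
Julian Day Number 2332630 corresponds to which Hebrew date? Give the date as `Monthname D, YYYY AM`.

Iyar 28, 5434 AM

The Gregorian equivalent of JDN 2332630 is 3 June 1674.
In the Hebrew calendar that day is Iyar 28, 5434 AM.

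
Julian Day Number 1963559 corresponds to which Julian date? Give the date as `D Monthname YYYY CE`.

The proleptic Gregorian equivalent of JDN 1963559 is 10 December 663.
In the Julian calendar that day is 7 December 663 CE.

7 December 663 CE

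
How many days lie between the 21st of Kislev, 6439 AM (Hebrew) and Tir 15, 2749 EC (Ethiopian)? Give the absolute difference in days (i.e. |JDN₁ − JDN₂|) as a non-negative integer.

JDN of the first date = 2699510.
JDN of the second date = 2728062.
|2728062 − 2699510| = 28552.

28552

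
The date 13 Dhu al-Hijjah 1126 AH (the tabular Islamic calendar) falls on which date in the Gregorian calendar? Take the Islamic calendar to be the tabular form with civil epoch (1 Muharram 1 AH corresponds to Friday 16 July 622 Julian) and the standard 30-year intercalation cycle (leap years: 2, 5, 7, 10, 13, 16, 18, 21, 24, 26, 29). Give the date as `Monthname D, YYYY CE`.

Julian Day Number of the source date = 2347439.
Converting JDN 2347439 to the Gregorian calendar gives 20 December 1714 CE.

December 20, 1714 CE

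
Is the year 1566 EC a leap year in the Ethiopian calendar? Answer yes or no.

no

1566 mod 4 = 2; in the Ethiopian calendar a year is leap when year mod 4 = 3, so it is a common year.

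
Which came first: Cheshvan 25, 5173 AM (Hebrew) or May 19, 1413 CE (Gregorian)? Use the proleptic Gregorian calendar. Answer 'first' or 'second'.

first

First date → JDN 2237096; second date → JDN 2237286.
JDN 2237096 < JDN 2237286, so the first date is earlier.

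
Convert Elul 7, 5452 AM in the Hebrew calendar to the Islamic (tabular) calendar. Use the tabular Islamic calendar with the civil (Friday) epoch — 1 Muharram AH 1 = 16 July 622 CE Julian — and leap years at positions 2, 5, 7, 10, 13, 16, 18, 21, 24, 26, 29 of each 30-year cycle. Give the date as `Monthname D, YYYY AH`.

Dhu al-Hijjah 6, 1103 AH

Julian Day Number of the source date = 2339282.
Converting JDN 2339282 to the tabular Islamic calendar gives 6 Dhu al-Hijjah 1103 AH.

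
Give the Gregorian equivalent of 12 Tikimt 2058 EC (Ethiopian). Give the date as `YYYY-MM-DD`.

2065-10-22

Both dates share Julian Day Number 2475581; in the Gregorian calendar that is 22 October 2065 CE.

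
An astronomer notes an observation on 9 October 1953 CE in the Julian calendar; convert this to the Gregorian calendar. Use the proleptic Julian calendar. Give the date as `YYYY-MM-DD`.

1953-10-22

The Julian–Gregorian offset here is 13 days (Julian trailing).
9 October 1953 Julian + 13 days → 22 October 1953 Gregorian.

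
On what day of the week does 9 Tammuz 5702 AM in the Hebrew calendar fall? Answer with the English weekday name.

Wednesday

This is JDN 2430535 (24 June 1942 Gregorian).
Since JDN mod 7 = 2 (0 = Monday), the day is Wednesday.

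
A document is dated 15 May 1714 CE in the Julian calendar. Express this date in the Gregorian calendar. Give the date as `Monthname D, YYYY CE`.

May 26, 1714 CE

The Julian–Gregorian offset here is 11 days (Julian trailing).
15 May 1714 Julian + 11 days → 26 May 1714 Gregorian.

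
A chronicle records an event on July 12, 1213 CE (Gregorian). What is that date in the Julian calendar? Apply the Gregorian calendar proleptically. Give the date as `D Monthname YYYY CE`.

5 July 1213 CE

At this point the Julian calendar is 7 days behind the Gregorian.
12 July 1213 Gregorian − 7 days → 5 July 1213 Julian.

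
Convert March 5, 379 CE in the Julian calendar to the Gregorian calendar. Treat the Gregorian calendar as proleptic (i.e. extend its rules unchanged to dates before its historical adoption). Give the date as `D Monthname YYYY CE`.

At this point the Julian calendar is 1 day behind the Gregorian.
5 March 379 Julian + 1 day → 6 March 379 Gregorian.

6 March 379 CE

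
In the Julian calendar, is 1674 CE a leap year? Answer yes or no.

no

1674 mod 4 = 2, so it is a common year in the Julian calendar.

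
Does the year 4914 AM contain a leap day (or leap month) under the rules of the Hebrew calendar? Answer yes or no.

no

Hebrew year 4914 is year 12 of its 19-year Metonic cycle; leap years are at positions 3, 6, 8, 11, 14, 17, 19, so it is a common year (12 months).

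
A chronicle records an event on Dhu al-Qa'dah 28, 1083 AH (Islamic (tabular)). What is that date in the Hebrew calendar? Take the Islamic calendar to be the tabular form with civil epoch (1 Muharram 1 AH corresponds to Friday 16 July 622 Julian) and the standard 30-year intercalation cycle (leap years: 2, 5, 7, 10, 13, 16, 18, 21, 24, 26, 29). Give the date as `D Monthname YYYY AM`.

29 Adar 5433 AM

Julian Day Number of the source date = 2332187.
Converting JDN 2332187 to the Hebrew calendar gives 29 Adar 5433 AM.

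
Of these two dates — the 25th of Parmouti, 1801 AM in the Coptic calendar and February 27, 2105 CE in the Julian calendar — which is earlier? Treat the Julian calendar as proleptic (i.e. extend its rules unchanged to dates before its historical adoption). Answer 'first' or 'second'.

The two dates have Julian Day Numbers 2482714 and 2489967 respectively.
Since 2482714 < 2489967, the first date comes first.

first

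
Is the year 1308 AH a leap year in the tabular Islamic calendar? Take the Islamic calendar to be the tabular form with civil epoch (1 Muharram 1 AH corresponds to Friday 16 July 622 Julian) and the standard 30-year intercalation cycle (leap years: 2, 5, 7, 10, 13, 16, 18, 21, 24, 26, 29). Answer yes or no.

yes

Year 1308 AH is year 18 of its 30-year cycle; leap positions are 2, 5, 7, 10, 13, 16, 18, 21, 24, 26, 29, so it is a leap year (355 days).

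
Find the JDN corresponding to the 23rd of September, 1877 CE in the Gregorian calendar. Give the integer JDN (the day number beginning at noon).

2406886

JDN 2400001 is 17 November 1858 CE (Gregorian), MJD 0; the target day is +6885 days from there, so JDN = 2406886.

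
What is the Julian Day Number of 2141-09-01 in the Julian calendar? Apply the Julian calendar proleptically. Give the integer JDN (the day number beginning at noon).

Equivalently 15 September 2141 (Gregorian).
JDN 2451545 is 1 January 2000 CE (Gregorian); the target day is +51757 days from there, so JDN = 2503302.

2503302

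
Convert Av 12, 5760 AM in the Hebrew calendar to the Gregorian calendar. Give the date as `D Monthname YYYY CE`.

13 August 2000 CE

Julian Day Number of the source date = 2451770.
Converting JDN 2451770 to the Gregorian calendar gives 13 August 2000 CE.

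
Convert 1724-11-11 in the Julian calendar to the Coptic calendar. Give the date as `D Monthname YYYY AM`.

Julian Day Number of the source date = 2351064.
Converting JDN 2351064 to the Coptic calendar gives 15 Hathor 1441 AM.

15 Hathor 1441 AM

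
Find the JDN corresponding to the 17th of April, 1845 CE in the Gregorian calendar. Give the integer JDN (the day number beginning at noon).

2395039

JDN 2451545 is 1 January 2000 CE (Gregorian); the target day is −56506 days from there, so JDN = 2395039.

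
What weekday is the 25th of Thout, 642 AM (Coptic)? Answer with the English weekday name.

Thursday

Equivalently 27 September 925 Gregorian, JDN 2059179.
JDN 2059179 mod 7 = 3, and JDN 0 was a Monday, so this is a Thursday.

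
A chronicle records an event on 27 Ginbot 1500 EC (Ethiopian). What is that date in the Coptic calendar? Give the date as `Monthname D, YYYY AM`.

The source date corresponds to 1 June 1508 in the proleptic Gregorian calendar (JDN 2271997).
That day falls on 27 Pashons 1224 AM in the Coptic calendar.

Pashons 27, 1224 AM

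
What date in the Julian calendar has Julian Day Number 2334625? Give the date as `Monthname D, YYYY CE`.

November 9, 1679 CE

The Gregorian equivalent of JDN 2334625 is 19 November 1679.
In the Julian calendar that day is November 9, 1679 CE.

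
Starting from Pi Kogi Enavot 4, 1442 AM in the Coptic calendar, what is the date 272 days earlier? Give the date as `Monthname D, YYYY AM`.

JDN of Pi Kogi Enavot 4, 1442 AM = 2351718.
2351718 − 272 = 2351446.
JDN 2351446 in the Coptic calendar is Koiak 2, 1442 AM.

Koiak 2, 1442 AM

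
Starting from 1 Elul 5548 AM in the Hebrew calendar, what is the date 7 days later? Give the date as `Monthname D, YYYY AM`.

JDN of 1 Elul 5548 AM = 2374360.
2374360 + 7 = 2374367.
JDN 2374367 in the Hebrew calendar is Elul 8, 5548 AM.

Elul 8, 5548 AM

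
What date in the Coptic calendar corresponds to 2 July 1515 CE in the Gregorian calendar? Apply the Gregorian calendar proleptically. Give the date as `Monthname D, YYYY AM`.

Julian Day Number of the source date = 2274584.
Converting JDN 2274584 to the Coptic calendar gives 28 Paoni 1231 AM.

Paoni 28, 1231 AM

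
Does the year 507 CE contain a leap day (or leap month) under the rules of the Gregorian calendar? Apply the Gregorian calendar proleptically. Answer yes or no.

507 is not divisible by 4, so it is a common year.

no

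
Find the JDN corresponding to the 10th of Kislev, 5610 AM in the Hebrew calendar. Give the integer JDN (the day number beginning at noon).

2396722

In the Gregorian calendar the same day is 25 November 1849.
JDN 2451545 is 1 January 2000 CE (Gregorian); the target day is −54823 days from there, so JDN = 2396722.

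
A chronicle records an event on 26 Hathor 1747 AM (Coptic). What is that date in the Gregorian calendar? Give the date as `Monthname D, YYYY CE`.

Julian Day Number of the source date = 2462841.
Converting JDN 2462841 to the Gregorian calendar gives 5 December 2030 CE.

December 5, 2030 CE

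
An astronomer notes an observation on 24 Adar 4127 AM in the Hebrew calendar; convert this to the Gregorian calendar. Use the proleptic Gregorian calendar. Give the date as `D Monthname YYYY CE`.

13 March 367 CE

Julian Day Number of the source date = 1855175.
Converting JDN 1855175 to the Gregorian calendar gives 13 March 367 CE.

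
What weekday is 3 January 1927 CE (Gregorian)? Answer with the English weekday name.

Monday

JDN 2424884 mod 7 = 0, and JDN 0 was a Monday, so this is a Monday.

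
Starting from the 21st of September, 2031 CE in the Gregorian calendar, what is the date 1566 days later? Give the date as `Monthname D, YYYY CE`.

JDN of the 21st of September, 2031 CE = 2463131.
2463131 + 1566 = 2464697.
JDN 2464697 in the Gregorian calendar is January 4, 2036 CE.

January 4, 2036 CE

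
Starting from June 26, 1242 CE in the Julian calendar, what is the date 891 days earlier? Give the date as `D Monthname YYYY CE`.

17 January 1240 CE

Counting 891 days back from JDN 2174875 reaches JDN 2173984, which is 17 January 1240 CE.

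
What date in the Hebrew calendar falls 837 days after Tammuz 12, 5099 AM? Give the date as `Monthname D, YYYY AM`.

The starting date is JDN 2210297; 2210297 + 837 = 2211134.
JDN 2211134 corresponds to Tishrei 21, 5102 AM.

Tishrei 21, 5102 AM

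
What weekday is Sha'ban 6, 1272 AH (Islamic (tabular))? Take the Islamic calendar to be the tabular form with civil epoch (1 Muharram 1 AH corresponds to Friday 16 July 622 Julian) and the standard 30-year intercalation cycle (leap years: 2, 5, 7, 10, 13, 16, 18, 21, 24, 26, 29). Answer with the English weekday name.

Equivalently 12 April 1856 Gregorian, JDN 2399052.
JDN 2399052 mod 7 = 5, and JDN 0 was a Monday, so this is a Saturday.

Saturday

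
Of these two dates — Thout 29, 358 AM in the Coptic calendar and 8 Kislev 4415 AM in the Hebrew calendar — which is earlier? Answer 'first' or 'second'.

first

The two dates have Julian Day Numbers 1955452 and 1960258 respectively.
Since 1955452 < 1960258, the first date comes first.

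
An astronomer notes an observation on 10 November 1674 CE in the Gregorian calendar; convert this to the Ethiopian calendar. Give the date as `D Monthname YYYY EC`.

4 Hidar 1667 EC

Julian Day Number of the source date = 2332790.
Converting JDN 2332790 to the Ethiopian calendar gives 4 Hidar 1667 EC.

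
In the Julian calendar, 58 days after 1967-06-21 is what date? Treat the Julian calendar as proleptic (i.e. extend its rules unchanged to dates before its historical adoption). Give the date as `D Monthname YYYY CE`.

The starting date is JDN 2439676; 2439676 + 58 = 2439734.
JDN 2439734 corresponds to 18 August 1967 CE.

18 August 1967 CE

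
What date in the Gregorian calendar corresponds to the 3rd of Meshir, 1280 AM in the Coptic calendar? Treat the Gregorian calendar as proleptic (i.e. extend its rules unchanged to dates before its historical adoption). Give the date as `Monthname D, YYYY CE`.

Both dates share Julian Day Number 2292337; in the Gregorian calendar that is 8 February 1564 CE.

February 8, 1564 CE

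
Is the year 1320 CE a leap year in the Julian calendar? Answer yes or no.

1320 mod 4 = 0, so it is a leap year in the Julian calendar.

yes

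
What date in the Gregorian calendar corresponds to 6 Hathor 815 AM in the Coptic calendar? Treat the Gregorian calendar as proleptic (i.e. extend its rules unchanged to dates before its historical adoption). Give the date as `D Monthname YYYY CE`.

Both dates share Julian Day Number 2122408; in the Gregorian calendar that is 8 November 1098 CE.

8 November 1098 CE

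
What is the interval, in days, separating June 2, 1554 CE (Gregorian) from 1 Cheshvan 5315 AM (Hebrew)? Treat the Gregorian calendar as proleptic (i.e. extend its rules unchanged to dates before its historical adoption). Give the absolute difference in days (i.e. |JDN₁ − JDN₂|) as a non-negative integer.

127

JDN of the first date = 2288799.
JDN of the second date = 2288926.
|2288926 − 2288799| = 127.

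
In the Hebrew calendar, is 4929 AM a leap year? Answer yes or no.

yes

Hebrew year 4929 is year 8 of its 19-year Metonic cycle; leap years are at positions 3, 6, 8, 11, 14, 17, 19, so it is a leap year (13 months).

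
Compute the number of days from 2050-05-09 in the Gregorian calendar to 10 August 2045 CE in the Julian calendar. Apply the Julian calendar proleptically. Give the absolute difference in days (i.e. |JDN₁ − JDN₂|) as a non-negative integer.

First date → JDN 2469936; second date → JDN 2468216.
The interval is |2469936 − 2468216| = 1720 days.

1720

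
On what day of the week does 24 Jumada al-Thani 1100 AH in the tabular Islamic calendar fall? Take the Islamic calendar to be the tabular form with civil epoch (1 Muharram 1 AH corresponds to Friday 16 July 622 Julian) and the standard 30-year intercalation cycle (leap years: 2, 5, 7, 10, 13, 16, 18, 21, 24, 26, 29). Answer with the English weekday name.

Friday

In the Gregorian calendar this is 15 April 1689 (JDN 2338060).
Since JDN mod 7 = 4 (0 = Monday), the day is Friday.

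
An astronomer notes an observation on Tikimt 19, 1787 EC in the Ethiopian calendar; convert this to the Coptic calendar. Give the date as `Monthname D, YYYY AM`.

The source date corresponds to 27 October 1794 in the Gregorian calendar (JDN 2376605).
That day falls on 19 Paopi 1511 AM in the Coptic calendar.

Paopi 19, 1511 AM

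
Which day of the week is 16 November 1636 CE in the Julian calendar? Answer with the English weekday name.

Wednesday

In the Gregorian calendar this is 26 November 1636 (JDN 2318927).
2318927 ≡ 2 (mod 7); counting from Monday = 0 gives Wednesday.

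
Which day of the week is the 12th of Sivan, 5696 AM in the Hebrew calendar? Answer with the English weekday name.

This is JDN 2428322 (2 June 1936 Gregorian).
JDN 2428322 mod 7 = 1, and JDN 0 was a Monday, so this is a Tuesday.

Tuesday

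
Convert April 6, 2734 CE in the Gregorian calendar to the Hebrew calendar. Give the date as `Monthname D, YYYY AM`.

Julian Day Number of the source date = 2719728.
Converting JDN 2719728 to the Hebrew calendar gives 11 Nisan 6494 AM.

Nisan 11, 6494 AM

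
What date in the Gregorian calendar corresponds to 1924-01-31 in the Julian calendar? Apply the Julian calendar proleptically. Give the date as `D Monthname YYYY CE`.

13 February 1924 CE

At this point the Julian calendar is 13 days behind the Gregorian.
31 January 1924 Julian + 13 days → 13 February 1924 Gregorian.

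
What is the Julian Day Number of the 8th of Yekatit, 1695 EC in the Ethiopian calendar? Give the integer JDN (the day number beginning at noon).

In the Gregorian calendar the same day is 13 February 1703.
JDN 2400001 is 17 November 1858 CE (Gregorian), MJD 0; the target day is −56890 days from there, so JDN = 2343111.

2343111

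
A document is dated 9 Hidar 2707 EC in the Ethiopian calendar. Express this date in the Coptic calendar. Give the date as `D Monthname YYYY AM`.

9 Hathor 2431 AM

The source date corresponds to 24 November 2714 in the Gregorian calendar (JDN 2712655).
That day falls on 9 Hathor 2431 AM in the Coptic calendar.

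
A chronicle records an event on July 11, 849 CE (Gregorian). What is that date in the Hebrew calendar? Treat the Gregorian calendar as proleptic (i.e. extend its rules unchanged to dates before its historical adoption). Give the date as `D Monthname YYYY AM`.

13 Tammuz 4609 AM

Both dates share Julian Day Number 2031343; in the Hebrew calendar that is 13 Tammuz 4609 AM.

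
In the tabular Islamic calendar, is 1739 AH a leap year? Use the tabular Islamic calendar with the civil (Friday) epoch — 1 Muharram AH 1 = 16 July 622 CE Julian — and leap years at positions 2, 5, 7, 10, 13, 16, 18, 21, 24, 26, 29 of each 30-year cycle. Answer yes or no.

Year 1739 AH is year 29 of its 30-year cycle; leap positions are 2, 5, 7, 10, 13, 16, 18, 21, 24, 26, 29, so it is a leap year (355 days).

yes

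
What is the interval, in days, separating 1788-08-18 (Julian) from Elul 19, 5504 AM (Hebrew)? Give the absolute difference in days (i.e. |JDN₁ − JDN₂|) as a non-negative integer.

16073

JDN of the first date = 2374355.
JDN of the second date = 2358282.
|2358282 − 2374355| = 16073.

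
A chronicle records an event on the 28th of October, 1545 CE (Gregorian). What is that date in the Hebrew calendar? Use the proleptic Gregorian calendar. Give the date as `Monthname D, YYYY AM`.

Cheshvan 12, 5306 AM

Both dates share Julian Day Number 2285660; in the Hebrew calendar that is 12 Cheshvan 5306 AM.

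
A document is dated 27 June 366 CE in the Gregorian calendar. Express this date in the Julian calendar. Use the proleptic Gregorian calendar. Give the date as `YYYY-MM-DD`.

The Julian–Gregorian offset here is 1 day (Julian trailing).
27 June 366 Gregorian − 1 day → 26 June 366 Julian.

0366-06-26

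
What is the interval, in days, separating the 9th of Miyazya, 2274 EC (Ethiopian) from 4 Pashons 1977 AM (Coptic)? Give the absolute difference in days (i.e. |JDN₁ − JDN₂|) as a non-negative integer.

JDN of the first date = 2554652.
JDN of the second date = 2547007.
|2547007 − 2554652| = 7645.

7645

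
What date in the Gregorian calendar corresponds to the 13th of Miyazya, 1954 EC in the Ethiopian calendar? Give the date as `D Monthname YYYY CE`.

Julian Day Number of the source date = 2437776.
Converting JDN 2437776 to the Gregorian calendar gives 21 April 1962 CE.

21 April 1962 CE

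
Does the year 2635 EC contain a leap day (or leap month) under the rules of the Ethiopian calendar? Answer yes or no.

yes

2635 mod 4 = 3; in the Ethiopian calendar a year is leap when year mod 4 = 3, so it is a leap year.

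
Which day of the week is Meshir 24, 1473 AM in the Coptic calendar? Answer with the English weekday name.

In the Gregorian calendar this is 1 March 1757 (JDN 2362851).
JDN 2362851 mod 7 = 1, and JDN 0 was a Monday, so this is a Tuesday.

Tuesday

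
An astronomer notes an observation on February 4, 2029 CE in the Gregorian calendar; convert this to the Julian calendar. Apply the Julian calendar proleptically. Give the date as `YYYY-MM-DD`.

2029-01-22

At this point the Julian calendar is 13 days behind the Gregorian.
4 February 2029 Gregorian − 13 days → 22 January 2029 Julian.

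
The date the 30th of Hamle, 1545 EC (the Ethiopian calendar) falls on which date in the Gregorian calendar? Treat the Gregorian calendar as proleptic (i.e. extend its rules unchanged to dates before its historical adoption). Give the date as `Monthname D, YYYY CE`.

Both dates share Julian Day Number 2288496; in the Gregorian calendar that is 3 August 1553 CE.

August 3, 1553 CE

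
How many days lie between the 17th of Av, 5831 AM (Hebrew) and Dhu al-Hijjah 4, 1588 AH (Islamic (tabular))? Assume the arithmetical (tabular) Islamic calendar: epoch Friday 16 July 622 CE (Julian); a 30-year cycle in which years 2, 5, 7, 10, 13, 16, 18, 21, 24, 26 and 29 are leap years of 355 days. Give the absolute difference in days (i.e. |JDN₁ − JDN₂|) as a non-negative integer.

First date → JDN 2477701; second date → JDN 2511148.
The interval is |2477701 − 2511148| = 33447 days.

33447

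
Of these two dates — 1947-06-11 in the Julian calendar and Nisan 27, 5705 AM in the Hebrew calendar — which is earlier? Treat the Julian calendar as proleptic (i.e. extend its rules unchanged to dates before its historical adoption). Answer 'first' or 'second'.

The two dates have Julian Day Numbers 2432361 and 2431556 respectively.
Since 2431556 < 2432361, the second date comes first.

second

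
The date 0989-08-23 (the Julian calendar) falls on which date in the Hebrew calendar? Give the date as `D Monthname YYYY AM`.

Both dates share Julian Day Number 2082525; in the Hebrew calendar that is 19 Elul 4749 AM.

19 Elul 4749 AM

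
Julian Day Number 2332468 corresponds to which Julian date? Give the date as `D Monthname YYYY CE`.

The Gregorian equivalent of JDN 2332468 is 23 December 1673.
In the Julian calendar that day is 13 December 1673 CE.

13 December 1673 CE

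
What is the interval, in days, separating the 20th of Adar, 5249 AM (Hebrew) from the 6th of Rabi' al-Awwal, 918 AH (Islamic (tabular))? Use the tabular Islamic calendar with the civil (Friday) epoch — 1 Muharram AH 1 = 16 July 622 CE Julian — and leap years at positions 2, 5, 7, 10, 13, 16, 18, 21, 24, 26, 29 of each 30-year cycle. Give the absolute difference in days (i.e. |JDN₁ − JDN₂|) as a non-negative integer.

8491

JDN of the first date = 2264967.
JDN of the second date = 2273458.
|2273458 − 2264967| = 8491.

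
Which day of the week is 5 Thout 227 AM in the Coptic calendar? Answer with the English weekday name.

Thursday

Equivalently 4 September 510 Gregorian, JDN 1907580.
Since JDN mod 7 = 3 (0 = Monday), the day is Thursday.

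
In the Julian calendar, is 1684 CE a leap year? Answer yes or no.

1684 mod 4 = 0, so it is a leap year in the Julian calendar.

yes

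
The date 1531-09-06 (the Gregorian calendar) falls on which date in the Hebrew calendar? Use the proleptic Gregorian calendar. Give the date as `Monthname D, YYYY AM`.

Elul 14, 5291 AM

Both dates share Julian Day Number 2280494; in the Hebrew calendar that is 14 Elul 5291 AM.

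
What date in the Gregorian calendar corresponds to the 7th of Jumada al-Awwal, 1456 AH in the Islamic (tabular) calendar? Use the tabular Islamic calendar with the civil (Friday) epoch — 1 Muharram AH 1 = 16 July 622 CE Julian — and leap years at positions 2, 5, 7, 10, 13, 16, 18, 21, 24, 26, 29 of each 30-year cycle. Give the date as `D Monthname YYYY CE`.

Julian Day Number of the source date = 2464167.
Converting JDN 2464167 to the Gregorian calendar gives 23 July 2034 CE.

23 July 2034 CE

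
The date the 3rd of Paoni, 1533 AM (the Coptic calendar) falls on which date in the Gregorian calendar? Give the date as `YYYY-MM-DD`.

Julian Day Number of the source date = 2384865.
Converting JDN 2384865 to the Gregorian calendar gives 9 June 1817 CE.

1817-06-09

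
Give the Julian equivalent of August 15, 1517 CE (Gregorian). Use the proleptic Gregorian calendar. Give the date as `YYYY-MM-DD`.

1517-08-05

For dates in this range the Gregorian date is 10 days ahead of the Julian.
15 August 1517 Gregorian − 10 days → 5 August 1517 Julian.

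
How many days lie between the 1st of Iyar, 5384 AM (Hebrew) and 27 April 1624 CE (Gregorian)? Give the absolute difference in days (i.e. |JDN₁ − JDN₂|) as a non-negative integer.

7

JDN of the first date = 2314324.
JDN of the second date = 2314331.
|2314331 − 2314324| = 7.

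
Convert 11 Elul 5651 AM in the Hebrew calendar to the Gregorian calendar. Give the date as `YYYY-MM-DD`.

Both dates share Julian Day Number 2411990; in the Gregorian calendar that is 14 September 1891 CE.

1891-09-14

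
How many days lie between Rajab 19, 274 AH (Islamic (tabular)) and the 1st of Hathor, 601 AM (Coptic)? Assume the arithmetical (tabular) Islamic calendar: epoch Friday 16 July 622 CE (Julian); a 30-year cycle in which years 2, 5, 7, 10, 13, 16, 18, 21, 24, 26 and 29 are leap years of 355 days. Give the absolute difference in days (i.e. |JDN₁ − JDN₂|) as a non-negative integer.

1137

First date → JDN 2045377; second date → JDN 2044240.
The interval is |2045377 − 2044240| = 1137 days.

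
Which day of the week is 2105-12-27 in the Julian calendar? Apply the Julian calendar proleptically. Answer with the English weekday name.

Sunday

Equivalently 10 January 2106 Gregorian, JDN 2490270.
2490270 ≡ 6 (mod 7); counting from Monday = 0 gives Sunday.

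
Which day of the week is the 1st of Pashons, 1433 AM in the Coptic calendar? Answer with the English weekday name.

Friday

Equivalently 7 May 1717 Gregorian, JDN 2348308.
2348308 ≡ 4 (mod 7); counting from Monday = 0 gives Friday.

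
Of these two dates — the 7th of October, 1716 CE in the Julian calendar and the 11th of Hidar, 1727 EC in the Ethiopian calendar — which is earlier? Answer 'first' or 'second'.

Converting both to JDN: 2348107 vs 2354712; the smaller is the first.

first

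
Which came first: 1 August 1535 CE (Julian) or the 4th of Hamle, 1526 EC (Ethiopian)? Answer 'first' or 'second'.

second

First date → JDN 2281929; second date → JDN 2281530.
JDN 2281530 < JDN 2281929, so the second date is earlier.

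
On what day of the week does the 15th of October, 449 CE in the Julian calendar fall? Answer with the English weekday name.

In the proleptic Gregorian calendar this is 16 October 449 (JDN 1885343).
1885343 ≡ 5 (mod 7); counting from Monday = 0 gives Saturday.

Saturday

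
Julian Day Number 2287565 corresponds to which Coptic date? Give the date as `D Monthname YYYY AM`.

JDN 2287565 is 15 January 1551 in the proleptic Gregorian calendar.
In the Coptic calendar that day is 10 Tobi 1267 AM.

10 Tobi 1267 AM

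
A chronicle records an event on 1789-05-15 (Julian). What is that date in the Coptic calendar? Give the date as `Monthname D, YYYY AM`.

Both dates share Julian Day Number 2374625; in the Coptic calendar that is 20 Pashons 1505 AM.

Pashons 20, 1505 AM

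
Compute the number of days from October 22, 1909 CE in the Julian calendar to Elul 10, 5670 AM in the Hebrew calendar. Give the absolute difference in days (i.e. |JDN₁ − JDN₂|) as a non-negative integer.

First date → JDN 2418615; second date → JDN 2418929.
The interval is |2418615 − 2418929| = 314 days.

314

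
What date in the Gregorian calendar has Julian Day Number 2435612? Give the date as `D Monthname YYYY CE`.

Counting from JDN 2299161 = 15 Oct 1582 gives an offset of 136451 days.

18 May 1956 CE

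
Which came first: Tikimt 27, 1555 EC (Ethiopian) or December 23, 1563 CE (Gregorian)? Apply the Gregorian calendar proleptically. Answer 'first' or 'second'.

first

Converting both to JDN: 2291875 vs 2292290; the smaller is the first.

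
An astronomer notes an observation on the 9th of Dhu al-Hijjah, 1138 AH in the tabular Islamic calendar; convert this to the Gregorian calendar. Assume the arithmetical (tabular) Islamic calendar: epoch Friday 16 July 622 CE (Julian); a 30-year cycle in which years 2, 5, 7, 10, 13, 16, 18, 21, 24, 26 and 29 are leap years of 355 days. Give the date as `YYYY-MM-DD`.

1726-08-08

Julian Day Number of the source date = 2351688.
Converting JDN 2351688 to the Gregorian calendar gives 8 August 1726 CE.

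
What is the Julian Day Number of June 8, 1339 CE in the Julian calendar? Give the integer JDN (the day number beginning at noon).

In the proleptic Gregorian calendar the same day is 16 June 1339.
JDN 2451545 is 1 January 2000 CE (Gregorian); the target day is −241259 days from there, so JDN = 2210286.

2210286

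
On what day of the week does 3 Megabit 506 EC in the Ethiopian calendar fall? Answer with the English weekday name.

Equivalently 1 March 514 Gregorian, JDN 1908854.
1908854 ≡ 3 (mod 7); counting from Monday = 0 gives Thursday.

Thursday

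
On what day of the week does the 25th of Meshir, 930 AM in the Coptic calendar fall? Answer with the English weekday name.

Wednesday

This is JDN 2164521 (26 February 1214 Gregorian).
2164521 ≡ 2 (mod 7); counting from Monday = 0 gives Wednesday.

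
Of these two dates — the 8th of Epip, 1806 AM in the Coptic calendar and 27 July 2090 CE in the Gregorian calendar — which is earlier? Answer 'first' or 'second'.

first

First date → JDN 2484613; second date → JDN 2484625.
JDN 2484613 < JDN 2484625, so the first date is earlier.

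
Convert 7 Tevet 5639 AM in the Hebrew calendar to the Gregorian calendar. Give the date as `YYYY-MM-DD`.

Julian Day Number of the source date = 2407352.
Converting JDN 2407352 to the Gregorian calendar gives 2 January 1879 CE.

1879-01-02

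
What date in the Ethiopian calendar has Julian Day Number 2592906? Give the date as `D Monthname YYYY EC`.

2 Tir 2379 EC

The Gregorian equivalent of JDN 2592906 is 13 January 2387.
In the Ethiopian calendar that day is 2 Tir 2379 EC.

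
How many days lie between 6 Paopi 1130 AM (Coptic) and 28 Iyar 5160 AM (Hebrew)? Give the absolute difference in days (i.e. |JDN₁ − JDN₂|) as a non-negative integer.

4881

JDN of the first date = 2237432.
JDN of the second date = 2232551.
|2232551 − 2237432| = 4881.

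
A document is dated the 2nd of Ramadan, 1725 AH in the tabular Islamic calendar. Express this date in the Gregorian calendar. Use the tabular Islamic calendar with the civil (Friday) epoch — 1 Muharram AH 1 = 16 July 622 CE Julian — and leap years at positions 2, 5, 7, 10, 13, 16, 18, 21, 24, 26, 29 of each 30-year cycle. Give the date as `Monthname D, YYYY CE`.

Julian Day Number of the source date = 2559605.
Converting JDN 2559605 to the Gregorian calendar gives 10 November 2295 CE.

November 10, 2295 CE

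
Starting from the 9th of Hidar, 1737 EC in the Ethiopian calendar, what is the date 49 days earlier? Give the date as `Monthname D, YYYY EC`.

Meskerem 20, 1737 EC

The starting date is JDN 2358363; 2358363 − 49 = 2358314.
JDN 2358314 corresponds to Meskerem 20, 1737 EC.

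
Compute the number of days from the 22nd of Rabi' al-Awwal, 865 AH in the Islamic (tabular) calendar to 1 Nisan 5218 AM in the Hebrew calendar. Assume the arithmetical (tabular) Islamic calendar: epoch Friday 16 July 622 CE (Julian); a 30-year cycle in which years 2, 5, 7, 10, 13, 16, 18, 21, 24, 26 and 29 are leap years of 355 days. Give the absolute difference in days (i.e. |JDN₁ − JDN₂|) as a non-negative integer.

JDN of the first date = 2254693.
JDN of the second date = 2253667.
|2253667 − 2254693| = 1026.

1026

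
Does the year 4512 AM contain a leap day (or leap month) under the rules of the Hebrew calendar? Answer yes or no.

no

Hebrew year 4512 is year 9 of its 19-year Metonic cycle; leap years are at positions 3, 6, 8, 11, 14, 17, 19, so it is a common year (12 months).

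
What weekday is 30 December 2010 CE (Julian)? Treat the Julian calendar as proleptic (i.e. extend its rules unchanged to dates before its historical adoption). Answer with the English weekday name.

Wednesday

This is JDN 2455574 (12 January 2011 Gregorian).
JDN 2455574 mod 7 = 2, and JDN 0 was a Monday, so this is a Wednesday.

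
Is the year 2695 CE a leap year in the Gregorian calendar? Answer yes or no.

2695 is not divisible by 4, so it is a common year.

no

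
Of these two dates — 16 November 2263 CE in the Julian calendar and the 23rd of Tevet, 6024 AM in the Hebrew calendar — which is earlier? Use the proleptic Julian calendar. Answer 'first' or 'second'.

The two dates have Julian Day Numbers 2547938 and 2547991 respectively.
Since 2547938 < 2547991, the first date comes first.

first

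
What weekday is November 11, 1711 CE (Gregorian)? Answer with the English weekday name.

Wednesday

Since JDN mod 7 = 2 (0 = Monday), the day is Wednesday.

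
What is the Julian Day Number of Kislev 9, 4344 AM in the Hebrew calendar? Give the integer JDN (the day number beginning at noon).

1934331

Equivalently 1 December 583 (proleptic Gregorian).
JDN 2400001 is 17 November 1858 CE (Gregorian), MJD 0; the target day is −465670 days from there, so JDN = 1934331.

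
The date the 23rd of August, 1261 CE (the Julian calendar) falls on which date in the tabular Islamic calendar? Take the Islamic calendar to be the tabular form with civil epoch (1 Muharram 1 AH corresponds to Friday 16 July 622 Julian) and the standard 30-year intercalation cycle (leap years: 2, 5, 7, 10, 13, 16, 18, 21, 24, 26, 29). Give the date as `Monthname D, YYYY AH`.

Ramadan 25, 659 AH

Both dates share Julian Day Number 2181873; in the tabular Islamic calendar that is 25 Ramadan 659 AH.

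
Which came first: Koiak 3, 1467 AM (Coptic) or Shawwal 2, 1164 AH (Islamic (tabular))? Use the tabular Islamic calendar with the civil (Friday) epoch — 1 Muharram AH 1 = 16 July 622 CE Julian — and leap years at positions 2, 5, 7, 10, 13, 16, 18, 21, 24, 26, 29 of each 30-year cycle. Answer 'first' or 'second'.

first

First date → JDN 2360578; second date → JDN 2360835.
JDN 2360578 < JDN 2360835, so the first date is earlier.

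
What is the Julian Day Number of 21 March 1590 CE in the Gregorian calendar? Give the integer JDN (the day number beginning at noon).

JDN 2299161 is 15 October 1582 CE (Gregorian); the target day is +2714 days from there, so JDN = 2301875.

2301875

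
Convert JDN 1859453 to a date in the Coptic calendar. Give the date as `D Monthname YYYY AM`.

JDN 1859453 is 28 November 378 in the proleptic Gregorian calendar.
In the Coptic calendar that day is 1 Koiak 95 AM.

1 Koiak 95 AM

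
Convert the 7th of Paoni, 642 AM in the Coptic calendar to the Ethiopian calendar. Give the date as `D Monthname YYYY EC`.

The source date corresponds to 6 June 926 in the proleptic Gregorian calendar (JDN 2059431).
That day falls on 7 Sene 918 EC in the Ethiopian calendar.

7 Sene 918 EC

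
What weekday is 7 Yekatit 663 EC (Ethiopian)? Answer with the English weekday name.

Saturday

Equivalently 4 February 671 Gregorian, JDN 1966172.
1966172 ≡ 5 (mod 7); counting from Monday = 0 gives Saturday.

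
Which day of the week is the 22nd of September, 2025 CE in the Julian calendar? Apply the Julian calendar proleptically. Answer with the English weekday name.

Equivalently 5 October 2025 Gregorian, JDN 2460954.
JDN 2460954 mod 7 = 6, and JDN 0 was a Monday, so this is a Sunday.

Sunday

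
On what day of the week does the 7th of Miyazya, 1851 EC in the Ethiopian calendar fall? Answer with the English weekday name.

Thursday

Equivalently 14 April 1859 Gregorian, JDN 2400149.
Since JDN mod 7 = 3 (0 = Monday), the day is Thursday.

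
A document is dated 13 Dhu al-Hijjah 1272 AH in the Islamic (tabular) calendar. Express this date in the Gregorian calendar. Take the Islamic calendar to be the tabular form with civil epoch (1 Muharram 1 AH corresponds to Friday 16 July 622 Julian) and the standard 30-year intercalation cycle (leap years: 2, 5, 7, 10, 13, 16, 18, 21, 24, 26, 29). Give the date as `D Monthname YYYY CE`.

15 August 1856 CE

Julian Day Number of the source date = 2399177.
Converting JDN 2399177 to the Gregorian calendar gives 15 August 1856 CE.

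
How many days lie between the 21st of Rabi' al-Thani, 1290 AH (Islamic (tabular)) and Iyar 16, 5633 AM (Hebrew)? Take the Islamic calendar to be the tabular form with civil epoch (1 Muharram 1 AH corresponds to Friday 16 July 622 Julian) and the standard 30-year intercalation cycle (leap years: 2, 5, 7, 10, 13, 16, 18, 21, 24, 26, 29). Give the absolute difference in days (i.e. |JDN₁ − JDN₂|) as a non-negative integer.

36

First date → JDN 2405328; second date → JDN 2405292.
The interval is |2405328 − 2405292| = 36 days.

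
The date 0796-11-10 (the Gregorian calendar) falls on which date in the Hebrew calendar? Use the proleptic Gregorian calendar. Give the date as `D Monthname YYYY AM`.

Both dates share Julian Day Number 2012107; in the Hebrew calendar that is 1 Kislev 4557 AM.

1 Kislev 4557 AM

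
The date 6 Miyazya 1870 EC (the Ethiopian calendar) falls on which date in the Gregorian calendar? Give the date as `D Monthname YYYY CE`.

Julian Day Number of the source date = 2407088.
Converting JDN 2407088 to the Gregorian calendar gives 13 April 1878 CE.

13 April 1878 CE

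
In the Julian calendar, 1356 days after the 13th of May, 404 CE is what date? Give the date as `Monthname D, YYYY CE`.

JDN of the 13th of May, 404 CE = 1868752.
1868752 + 1356 = 1870108.
JDN 1870108 in the Julian calendar is January 29, 408 CE.

January 29, 408 CE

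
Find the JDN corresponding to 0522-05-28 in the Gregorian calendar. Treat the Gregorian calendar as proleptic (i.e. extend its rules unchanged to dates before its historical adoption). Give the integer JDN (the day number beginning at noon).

JDN 2451545 is 1 January 2000 CE (Gregorian); the target day is −539681 days from there, so JDN = 1911864.

1911864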